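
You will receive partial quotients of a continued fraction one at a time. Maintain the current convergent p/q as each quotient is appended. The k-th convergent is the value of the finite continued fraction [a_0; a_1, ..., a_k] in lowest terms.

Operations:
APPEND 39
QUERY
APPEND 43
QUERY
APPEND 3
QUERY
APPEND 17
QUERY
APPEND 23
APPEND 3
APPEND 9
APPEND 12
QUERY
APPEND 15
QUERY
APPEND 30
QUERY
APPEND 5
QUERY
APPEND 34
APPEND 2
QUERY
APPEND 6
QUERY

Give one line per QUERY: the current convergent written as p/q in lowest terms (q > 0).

APPEND 39: p_0 = 39·1 + 0 = 39, q_0 = 39·0 + 1 = 1 → 39/1
APPEND 43: p_1 = 43·39 + 1 = 1678, q_1 = 43·1 + 0 = 43 → 1678/43
APPEND 3: p_2 = 3·1678 + 39 = 5073, q_2 = 3·43 + 1 = 130 → 5073/130
APPEND 17: p_3 = 17·5073 + 1678 = 87919, q_3 = 17·130 + 43 = 2253 → 87919/2253
APPEND 23: p_4 = 23·87919 + 5073 = 2027210, q_4 = 23·2253 + 130 = 51949 → 2027210/51949
APPEND 3: p_5 = 3·2027210 + 87919 = 6169549, q_5 = 3·51949 + 2253 = 158100 → 6169549/158100
APPEND 9: p_6 = 9·6169549 + 2027210 = 57553151, q_6 = 9·158100 + 51949 = 1474849 → 57553151/1474849
APPEND 12: p_7 = 12·57553151 + 6169549 = 696807361, q_7 = 12·1474849 + 158100 = 17856288 → 696807361/17856288
APPEND 15: p_8 = 15·696807361 + 57553151 = 10509663566, q_8 = 15·17856288 + 1474849 = 269319169 → 10509663566/269319169
APPEND 30: p_9 = 30·10509663566 + 696807361 = 315986714341, q_9 = 30·269319169 + 17856288 = 8097431358 → 315986714341/8097431358
APPEND 5: p_10 = 5·315986714341 + 10509663566 = 1590443235271, q_10 = 5·8097431358 + 269319169 = 40756475959 → 1590443235271/40756475959
APPEND 34: p_11 = 34·1590443235271 + 315986714341 = 54391056713555, q_11 = 34·40756475959 + 8097431358 = 1393817613964 → 54391056713555/1393817613964
APPEND 2: p_12 = 2·54391056713555 + 1590443235271 = 110372556662381, q_12 = 2·1393817613964 + 40756475959 = 2828391703887 → 110372556662381/2828391703887
APPEND 6: p_13 = 6·110372556662381 + 54391056713555 = 716626396687841, q_13 = 6·2828391703887 + 1393817613964 = 18364167837286 → 716626396687841/18364167837286

39/1
1678/43
5073/130
87919/2253
696807361/17856288
10509663566/269319169
315986714341/8097431358
1590443235271/40756475959
110372556662381/2828391703887
716626396687841/18364167837286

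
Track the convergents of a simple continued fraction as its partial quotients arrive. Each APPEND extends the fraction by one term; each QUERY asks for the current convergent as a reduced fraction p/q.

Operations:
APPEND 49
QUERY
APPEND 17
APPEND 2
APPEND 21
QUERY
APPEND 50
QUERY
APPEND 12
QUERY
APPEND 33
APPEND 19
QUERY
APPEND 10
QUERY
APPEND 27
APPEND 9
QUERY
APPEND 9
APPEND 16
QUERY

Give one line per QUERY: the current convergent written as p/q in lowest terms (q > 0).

APPEND 49: p_0 = 49·1 + 0 = 49, q_0 = 49·0 + 1 = 1 → 49/1
APPEND 17: p_1 = 17·49 + 1 = 834, q_1 = 17·1 + 0 = 17 → 834/17
APPEND 2: p_2 = 2·834 + 49 = 1717, q_2 = 2·17 + 1 = 35 → 1717/35
APPEND 21: p_3 = 21·1717 + 834 = 36891, q_3 = 21·35 + 17 = 752 → 36891/752
APPEND 50: p_4 = 50·36891 + 1717 = 1846267, q_4 = 50·752 + 35 = 37635 → 1846267/37635
APPEND 12: p_5 = 12·1846267 + 36891 = 22192095, q_5 = 12·37635 + 752 = 452372 → 22192095/452372
APPEND 33: p_6 = 33·22192095 + 1846267 = 734185402, q_6 = 33·452372 + 37635 = 14965911 → 734185402/14965911
APPEND 19: p_7 = 19·734185402 + 22192095 = 13971714733, q_7 = 19·14965911 + 452372 = 284804681 → 13971714733/284804681
APPEND 10: p_8 = 10·13971714733 + 734185402 = 140451332732, q_8 = 10·284804681 + 14965911 = 2863012721 → 140451332732/2863012721
APPEND 27: p_9 = 27·140451332732 + 13971714733 = 3806157698497, q_9 = 27·2863012721 + 284804681 = 77586148148 → 3806157698497/77586148148
APPEND 9: p_10 = 9·3806157698497 + 140451332732 = 34395870619205, q_10 = 9·77586148148 + 2863012721 = 701138346053 → 34395870619205/701138346053
APPEND 9: p_11 = 9·34395870619205 + 3806157698497 = 313368993271342, q_11 = 9·701138346053 + 77586148148 = 6387831262625 → 313368993271342/6387831262625
APPEND 16: p_12 = 16·313368993271342 + 34395870619205 = 5048299762960677, q_12 = 16·6387831262625 + 701138346053 = 102906438548053 → 5048299762960677/102906438548053

49/1
36891/752
1846267/37635
22192095/452372
13971714733/284804681
140451332732/2863012721
34395870619205/701138346053
5048299762960677/102906438548053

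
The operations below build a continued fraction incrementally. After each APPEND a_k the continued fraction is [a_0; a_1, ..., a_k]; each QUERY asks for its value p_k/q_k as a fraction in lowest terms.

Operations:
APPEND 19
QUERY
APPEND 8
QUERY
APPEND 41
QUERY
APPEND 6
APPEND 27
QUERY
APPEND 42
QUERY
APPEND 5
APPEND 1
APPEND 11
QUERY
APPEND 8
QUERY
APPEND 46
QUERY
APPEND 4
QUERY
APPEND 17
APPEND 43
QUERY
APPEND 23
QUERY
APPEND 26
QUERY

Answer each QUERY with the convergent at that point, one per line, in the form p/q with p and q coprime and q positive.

APPEND 19: p_0 = 19·1 + 0 = 19, q_0 = 19·0 + 1 = 1 → 19/1
APPEND 8: p_1 = 8·19 + 1 = 153, q_1 = 8·1 + 0 = 8 → 153/8
APPEND 41: p_2 = 41·153 + 19 = 6292, q_2 = 41·8 + 1 = 329 → 6292/329
APPEND 6: p_3 = 6·6292 + 153 = 37905, q_3 = 6·329 + 8 = 1982 → 37905/1982
APPEND 27: p_4 = 27·37905 + 6292 = 1029727, q_4 = 27·1982 + 329 = 53843 → 1029727/53843
APPEND 42: p_5 = 42·1029727 + 37905 = 43286439, q_5 = 42·53843 + 1982 = 2263388 → 43286439/2263388
APPEND 5: p_6 = 5·43286439 + 1029727 = 217461922, q_6 = 5·2263388 + 53843 = 11370783 → 217461922/11370783
APPEND 1: p_7 = 1·217461922 + 43286439 = 260748361, q_7 = 1·11370783 + 2263388 = 13634171 → 260748361/13634171
APPEND 11: p_8 = 11·260748361 + 217461922 = 3085693893, q_8 = 11·13634171 + 11370783 = 161346664 → 3085693893/161346664
APPEND 8: p_9 = 8·3085693893 + 260748361 = 24946299505, q_9 = 8·161346664 + 13634171 = 1304407483 → 24946299505/1304407483
APPEND 46: p_10 = 46·24946299505 + 3085693893 = 1150615471123, q_10 = 46·1304407483 + 161346664 = 60164090882 → 1150615471123/60164090882
APPEND 4: p_11 = 4·1150615471123 + 24946299505 = 4627408183997, q_11 = 4·60164090882 + 1304407483 = 241960771011 → 4627408183997/241960771011
APPEND 17: p_12 = 17·4627408183997 + 1150615471123 = 79816554599072, q_12 = 17·241960771011 + 60164090882 = 4173497198069 → 79816554599072/4173497198069
APPEND 43: p_13 = 43·79816554599072 + 4627408183997 = 3436739255944093, q_13 = 43·4173497198069 + 241960771011 = 179702340287978 → 3436739255944093/179702340287978
APPEND 23: p_14 = 23·3436739255944093 + 79816554599072 = 79124819441313211, q_14 = 23·179702340287978 + 4173497198069 = 4137327323821563 → 79124819441313211/4137327323821563
APPEND 26: p_15 = 26·79124819441313211 + 3436739255944093 = 2060682044730087579, q_15 = 26·4137327323821563 + 179702340287978 = 107750212759648616 → 2060682044730087579/107750212759648616

19/1
153/8
6292/329
1029727/53843
43286439/2263388
3085693893/161346664
24946299505/1304407483
1150615471123/60164090882
4627408183997/241960771011
3436739255944093/179702340287978
79124819441313211/4137327323821563
2060682044730087579/107750212759648616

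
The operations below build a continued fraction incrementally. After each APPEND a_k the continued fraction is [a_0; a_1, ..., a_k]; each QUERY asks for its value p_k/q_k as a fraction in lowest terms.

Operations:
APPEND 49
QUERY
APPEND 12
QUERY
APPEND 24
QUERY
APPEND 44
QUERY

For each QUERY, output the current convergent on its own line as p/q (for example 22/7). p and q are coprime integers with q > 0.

49/1
589/12
14185/289
624729/12728

APPEND 49: p_0 = 49·1 + 0 = 49, q_0 = 49·0 + 1 = 1 → 49/1
APPEND 12: p_1 = 12·49 + 1 = 589, q_1 = 12·1 + 0 = 12 → 589/12
APPEND 24: p_2 = 24·589 + 49 = 14185, q_2 = 24·12 + 1 = 289 → 14185/289
APPEND 44: p_3 = 44·14185 + 589 = 624729, q_3 = 44·289 + 12 = 12728 → 624729/12728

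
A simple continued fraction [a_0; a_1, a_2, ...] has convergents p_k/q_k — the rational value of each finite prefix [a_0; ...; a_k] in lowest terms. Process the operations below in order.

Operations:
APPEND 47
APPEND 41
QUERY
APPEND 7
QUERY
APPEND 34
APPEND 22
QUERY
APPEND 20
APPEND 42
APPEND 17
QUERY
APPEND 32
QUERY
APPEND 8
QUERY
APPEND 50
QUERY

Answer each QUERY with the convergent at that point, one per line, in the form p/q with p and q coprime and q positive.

APPEND 47: p_0 = 47·1 + 0 = 47, q_0 = 47·0 + 1 = 1 → 47/1
APPEND 41: p_1 = 41·47 + 1 = 1928, q_1 = 41·1 + 0 = 41 → 1928/41
APPEND 7: p_2 = 7·1928 + 47 = 13543, q_2 = 7·41 + 1 = 288 → 13543/288
APPEND 34: p_3 = 34·13543 + 1928 = 462390, q_3 = 34·288 + 41 = 9833 → 462390/9833
APPEND 22: p_4 = 22·462390 + 13543 = 10186123, q_4 = 22·9833 + 288 = 216614 → 10186123/216614
APPEND 20: p_5 = 20·10186123 + 462390 = 204184850, q_5 = 20·216614 + 9833 = 4342113 → 204184850/4342113
APPEND 42: p_6 = 42·204184850 + 10186123 = 8585949823, q_6 = 42·4342113 + 216614 = 182585360 → 8585949823/182585360
APPEND 17: p_7 = 17·8585949823 + 204184850 = 146165331841, q_7 = 17·182585360 + 4342113 = 3108293233 → 146165331841/3108293233
APPEND 32: p_8 = 32·146165331841 + 8585949823 = 4685876568735, q_8 = 32·3108293233 + 182585360 = 99647968816 → 4685876568735/99647968816
APPEND 8: p_9 = 8·4685876568735 + 146165331841 = 37633177881721, q_9 = 8·99647968816 + 3108293233 = 800292043761 → 37633177881721/800292043761
APPEND 50: p_10 = 50·37633177881721 + 4685876568735 = 1886344770654785, q_10 = 50·800292043761 + 99647968816 = 40114250156866 → 1886344770654785/40114250156866

1928/41
13543/288
10186123/216614
146165331841/3108293233
4685876568735/99647968816
37633177881721/800292043761
1886344770654785/40114250156866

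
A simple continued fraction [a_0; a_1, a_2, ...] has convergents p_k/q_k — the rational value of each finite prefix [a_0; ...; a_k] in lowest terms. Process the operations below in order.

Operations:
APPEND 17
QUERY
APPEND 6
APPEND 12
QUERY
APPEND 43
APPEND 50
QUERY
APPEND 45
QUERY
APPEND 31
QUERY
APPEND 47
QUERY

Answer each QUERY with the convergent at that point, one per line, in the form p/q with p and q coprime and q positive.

17/1
1253/73
2700353/157323
121569867/7082680
3771366230/219720403
177375782677/10333941621

APPEND 17: p_0 = 17·1 + 0 = 17, q_0 = 17·0 + 1 = 1 → 17/1
APPEND 6: p_1 = 6·17 + 1 = 103, q_1 = 6·1 + 0 = 6 → 103/6
APPEND 12: p_2 = 12·103 + 17 = 1253, q_2 = 12·6 + 1 = 73 → 1253/73
APPEND 43: p_3 = 43·1253 + 103 = 53982, q_3 = 43·73 + 6 = 3145 → 53982/3145
APPEND 50: p_4 = 50·53982 + 1253 = 2700353, q_4 = 50·3145 + 73 = 157323 → 2700353/157323
APPEND 45: p_5 = 45·2700353 + 53982 = 121569867, q_5 = 45·157323 + 3145 = 7082680 → 121569867/7082680
APPEND 31: p_6 = 31·121569867 + 2700353 = 3771366230, q_6 = 31·7082680 + 157323 = 219720403 → 3771366230/219720403
APPEND 47: p_7 = 47·3771366230 + 121569867 = 177375782677, q_7 = 47·219720403 + 7082680 = 10333941621 → 177375782677/10333941621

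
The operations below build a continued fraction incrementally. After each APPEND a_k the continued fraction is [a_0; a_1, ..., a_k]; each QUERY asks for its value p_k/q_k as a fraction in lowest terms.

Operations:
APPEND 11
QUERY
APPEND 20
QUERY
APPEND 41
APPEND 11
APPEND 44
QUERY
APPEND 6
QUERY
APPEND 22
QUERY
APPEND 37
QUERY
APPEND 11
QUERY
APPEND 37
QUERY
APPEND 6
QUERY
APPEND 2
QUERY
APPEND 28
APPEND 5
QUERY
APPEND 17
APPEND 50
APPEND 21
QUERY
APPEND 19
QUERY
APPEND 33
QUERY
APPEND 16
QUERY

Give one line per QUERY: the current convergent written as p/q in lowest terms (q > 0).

11/1
221/20
4409644/399065
26557877/2403441
588682938/53274767
21807826583/1973569820
240474775351/21762542787
8919374514570/807187652939
53756721862771/4864888460421
116432818240112/10536964573781
16685810981169647/1510036447205226
301958670121010433793/27326726758856212427
5751580051225802907014/520507844429665997889
190104100360572506365255/17204085592937834142764
3047417185820385904751094/275785877331435012282113

APPEND 11: p_0 = 11·1 + 0 = 11, q_0 = 11·0 + 1 = 1 → 11/1
APPEND 20: p_1 = 20·11 + 1 = 221, q_1 = 20·1 + 0 = 20 → 221/20
APPEND 41: p_2 = 41·221 + 11 = 9072, q_2 = 41·20 + 1 = 821 → 9072/821
APPEND 11: p_3 = 11·9072 + 221 = 100013, q_3 = 11·821 + 20 = 9051 → 100013/9051
APPEND 44: p_4 = 44·100013 + 9072 = 4409644, q_4 = 44·9051 + 821 = 399065 → 4409644/399065
APPEND 6: p_5 = 6·4409644 + 100013 = 26557877, q_5 = 6·399065 + 9051 = 2403441 → 26557877/2403441
APPEND 22: p_6 = 22·26557877 + 4409644 = 588682938, q_6 = 22·2403441 + 399065 = 53274767 → 588682938/53274767
APPEND 37: p_7 = 37·588682938 + 26557877 = 21807826583, q_7 = 37·53274767 + 2403441 = 1973569820 → 21807826583/1973569820
APPEND 11: p_8 = 11·21807826583 + 588682938 = 240474775351, q_8 = 11·1973569820 + 53274767 = 21762542787 → 240474775351/21762542787
APPEND 37: p_9 = 37·240474775351 + 21807826583 = 8919374514570, q_9 = 37·21762542787 + 1973569820 = 807187652939 → 8919374514570/807187652939
APPEND 6: p_10 = 6·8919374514570 + 240474775351 = 53756721862771, q_10 = 6·807187652939 + 21762542787 = 4864888460421 → 53756721862771/4864888460421
APPEND 2: p_11 = 2·53756721862771 + 8919374514570 = 116432818240112, q_11 = 2·4864888460421 + 807187652939 = 10536964573781 → 116432818240112/10536964573781
APPEND 28: p_12 = 28·116432818240112 + 53756721862771 = 3313875632585907, q_12 = 28·10536964573781 + 4864888460421 = 299899896526289 → 3313875632585907/299899896526289
APPEND 5: p_13 = 5·3313875632585907 + 116432818240112 = 16685810981169647, q_13 = 5·299899896526289 + 10536964573781 = 1510036447205226 → 16685810981169647/1510036447205226
APPEND 17: p_14 = 17·16685810981169647 + 3313875632585907 = 286972662312469906, q_14 = 17·1510036447205226 + 299899896526289 = 25970519499015131 → 286972662312469906/25970519499015131
APPEND 50: p_15 = 50·286972662312469906 + 16685810981169647 = 14365318926604664947, q_15 = 50·25970519499015131 + 1510036447205226 = 1300036011397961776 → 14365318926604664947/1300036011397961776
APPEND 21: p_16 = 21·14365318926604664947 + 286972662312469906 = 301958670121010433793, q_16 = 21·1300036011397961776 + 25970519499015131 = 27326726758856212427 → 301958670121010433793/27326726758856212427
APPEND 19: p_17 = 19·301958670121010433793 + 14365318926604664947 = 5751580051225802907014, q_17 = 19·27326726758856212427 + 1300036011397961776 = 520507844429665997889 → 5751580051225802907014/520507844429665997889
APPEND 33: p_18 = 33·5751580051225802907014 + 301958670121010433793 = 190104100360572506365255, q_18 = 33·520507844429665997889 + 27326726758856212427 = 17204085592937834142764 → 190104100360572506365255/17204085592937834142764
APPEND 16: p_19 = 16·190104100360572506365255 + 5751580051225802907014 = 3047417185820385904751094, q_19 = 16·17204085592937834142764 + 520507844429665997889 = 275785877331435012282113 → 3047417185820385904751094/275785877331435012282113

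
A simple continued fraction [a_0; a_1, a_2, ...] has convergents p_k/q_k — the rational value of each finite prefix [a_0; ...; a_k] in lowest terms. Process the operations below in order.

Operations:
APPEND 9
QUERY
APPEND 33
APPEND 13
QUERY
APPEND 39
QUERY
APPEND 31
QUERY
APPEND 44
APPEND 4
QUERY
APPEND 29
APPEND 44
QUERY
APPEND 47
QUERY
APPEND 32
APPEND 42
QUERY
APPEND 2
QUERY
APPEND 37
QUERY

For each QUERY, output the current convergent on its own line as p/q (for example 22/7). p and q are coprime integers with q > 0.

9/1
3883/430
151735/16803
4707668/521323
833864176/92341383
1073965274340/118929966751
50500757244211/5592409292419
67968625034986075/7526785556907097
137554348267061242/15232647141138353
5157479510916252029/571134729779026158

APPEND 9: p_0 = 9·1 + 0 = 9, q_0 = 9·0 + 1 = 1 → 9/1
APPEND 33: p_1 = 33·9 + 1 = 298, q_1 = 33·1 + 0 = 33 → 298/33
APPEND 13: p_2 = 13·298 + 9 = 3883, q_2 = 13·33 + 1 = 430 → 3883/430
APPEND 39: p_3 = 39·3883 + 298 = 151735, q_3 = 39·430 + 33 = 16803 → 151735/16803
APPEND 31: p_4 = 31·151735 + 3883 = 4707668, q_4 = 31·16803 + 430 = 521323 → 4707668/521323
APPEND 44: p_5 = 44·4707668 + 151735 = 207289127, q_5 = 44·521323 + 16803 = 22955015 → 207289127/22955015
APPEND 4: p_6 = 4·207289127 + 4707668 = 833864176, q_6 = 4·22955015 + 521323 = 92341383 → 833864176/92341383
APPEND 29: p_7 = 29·833864176 + 207289127 = 24389350231, q_7 = 29·92341383 + 22955015 = 2700855122 → 24389350231/2700855122
APPEND 44: p_8 = 44·24389350231 + 833864176 = 1073965274340, q_8 = 44·2700855122 + 92341383 = 118929966751 → 1073965274340/118929966751
APPEND 47: p_9 = 47·1073965274340 + 24389350231 = 50500757244211, q_9 = 47·118929966751 + 2700855122 = 5592409292419 → 50500757244211/5592409292419
APPEND 32: p_10 = 32·50500757244211 + 1073965274340 = 1617098197089092, q_10 = 32·5592409292419 + 118929966751 = 179076027324159 → 1617098197089092/179076027324159
APPEND 42: p_11 = 42·1617098197089092 + 50500757244211 = 67968625034986075, q_11 = 42·179076027324159 + 5592409292419 = 7526785556907097 → 67968625034986075/7526785556907097
APPEND 2: p_12 = 2·67968625034986075 + 1617098197089092 = 137554348267061242, q_12 = 2·7526785556907097 + 179076027324159 = 15232647141138353 → 137554348267061242/15232647141138353
APPEND 37: p_13 = 37·137554348267061242 + 67968625034986075 = 5157479510916252029, q_13 = 37·15232647141138353 + 7526785556907097 = 571134729779026158 → 5157479510916252029/571134729779026158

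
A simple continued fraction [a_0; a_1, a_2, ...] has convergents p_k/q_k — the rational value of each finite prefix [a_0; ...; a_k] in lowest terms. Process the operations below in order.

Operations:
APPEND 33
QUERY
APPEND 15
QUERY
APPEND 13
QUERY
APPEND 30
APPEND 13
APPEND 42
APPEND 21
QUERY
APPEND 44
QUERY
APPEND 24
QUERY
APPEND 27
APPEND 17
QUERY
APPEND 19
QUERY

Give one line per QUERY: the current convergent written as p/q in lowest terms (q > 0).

APPEND 33: p_0 = 33·1 + 0 = 33, q_0 = 33·0 + 1 = 1 → 33/1
APPEND 15: p_1 = 15·33 + 1 = 496, q_1 = 15·1 + 0 = 15 → 496/15
APPEND 13: p_2 = 13·496 + 33 = 6481, q_2 = 13·15 + 1 = 196 → 6481/196
APPEND 30: p_3 = 30·6481 + 496 = 194926, q_3 = 30·196 + 15 = 5895 → 194926/5895
APPEND 13: p_4 = 13·194926 + 6481 = 2540519, q_4 = 13·5895 + 196 = 76831 → 2540519/76831
APPEND 42: p_5 = 42·2540519 + 194926 = 106896724, q_5 = 42·76831 + 5895 = 3232797 → 106896724/3232797
APPEND 21: p_6 = 21·106896724 + 2540519 = 2247371723, q_6 = 21·3232797 + 76831 = 67965568 → 2247371723/67965568
APPEND 44: p_7 = 44·2247371723 + 106896724 = 98991252536, q_7 = 44·67965568 + 3232797 = 2993717789 → 98991252536/2993717789
APPEND 24: p_8 = 24·98991252536 + 2247371723 = 2378037432587, q_8 = 24·2993717789 + 67965568 = 71917192504 → 2378037432587/71917192504
APPEND 27: p_9 = 27·2378037432587 + 98991252536 = 64306001932385, q_9 = 27·71917192504 + 2993717789 = 1944757915397 → 64306001932385/1944757915397
APPEND 17: p_10 = 17·64306001932385 + 2378037432587 = 1095580070283132, q_10 = 17·1944757915397 + 71917192504 = 33132801754253 → 1095580070283132/33132801754253
APPEND 19: p_11 = 19·1095580070283132 + 64306001932385 = 20880327337311893, q_11 = 19·33132801754253 + 1944757915397 = 631467991246204 → 20880327337311893/631467991246204

33/1
496/15
6481/196
2247371723/67965568
98991252536/2993717789
2378037432587/71917192504
1095580070283132/33132801754253
20880327337311893/631467991246204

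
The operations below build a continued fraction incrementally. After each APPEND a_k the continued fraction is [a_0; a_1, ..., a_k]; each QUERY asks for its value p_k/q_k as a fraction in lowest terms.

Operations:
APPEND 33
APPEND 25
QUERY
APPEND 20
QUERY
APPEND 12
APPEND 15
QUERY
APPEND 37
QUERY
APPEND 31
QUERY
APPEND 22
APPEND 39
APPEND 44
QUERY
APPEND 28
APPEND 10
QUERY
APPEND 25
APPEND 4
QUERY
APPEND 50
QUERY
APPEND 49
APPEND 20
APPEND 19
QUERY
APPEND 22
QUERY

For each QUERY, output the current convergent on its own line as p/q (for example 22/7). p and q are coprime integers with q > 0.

826/25
16553/501
3008483/91056
111513333/3375109
3459921806/104719435
131038791252069/3966074654983
36851664560344799/1115367834289383
3736706370902461791/113096711967081443
187760282221708618798/5682830934387270165
3510287839286604506039395/106243834349088762873303
77410600035292213337143348/2342941474760826036873391

APPEND 33: p_0 = 33·1 + 0 = 33, q_0 = 33·0 + 1 = 1 → 33/1
APPEND 25: p_1 = 25·33 + 1 = 826, q_1 = 25·1 + 0 = 25 → 826/25
APPEND 20: p_2 = 20·826 + 33 = 16553, q_2 = 20·25 + 1 = 501 → 16553/501
APPEND 12: p_3 = 12·16553 + 826 = 199462, q_3 = 12·501 + 25 = 6037 → 199462/6037
APPEND 15: p_4 = 15·199462 + 16553 = 3008483, q_4 = 15·6037 + 501 = 91056 → 3008483/91056
APPEND 37: p_5 = 37·3008483 + 199462 = 111513333, q_5 = 37·91056 + 6037 = 3375109 → 111513333/3375109
APPEND 31: p_6 = 31·111513333 + 3008483 = 3459921806, q_6 = 31·3375109 + 91056 = 104719435 → 3459921806/104719435
APPEND 22: p_7 = 22·3459921806 + 111513333 = 76229793065, q_7 = 22·104719435 + 3375109 = 2307202679 → 76229793065/2307202679
APPEND 39: p_8 = 39·76229793065 + 3459921806 = 2976421851341, q_8 = 39·2307202679 + 104719435 = 90085623916 → 2976421851341/90085623916
APPEND 44: p_9 = 44·2976421851341 + 76229793065 = 131038791252069, q_9 = 44·90085623916 + 2307202679 = 3966074654983 → 131038791252069/3966074654983
APPEND 28: p_10 = 28·131038791252069 + 2976421851341 = 3672062576909273, q_10 = 28·3966074654983 + 90085623916 = 111140175963440 → 3672062576909273/111140175963440
APPEND 10: p_11 = 10·3672062576909273 + 131038791252069 = 36851664560344799, q_11 = 10·111140175963440 + 3966074654983 = 1115367834289383 → 36851664560344799/1115367834289383
APPEND 25: p_12 = 25·36851664560344799 + 3672062576909273 = 924963676585529248, q_12 = 25·1115367834289383 + 111140175963440 = 27995336033198015 → 924963676585529248/27995336033198015
APPEND 4: p_13 = 4·924963676585529248 + 36851664560344799 = 3736706370902461791, q_13 = 4·27995336033198015 + 1115367834289383 = 113096711967081443 → 3736706370902461791/113096711967081443
APPEND 50: p_14 = 50·3736706370902461791 + 924963676585529248 = 187760282221708618798, q_14 = 50·113096711967081443 + 27995336033198015 = 5682830934387270165 → 187760282221708618798/5682830934387270165
APPEND 49: p_15 = 49·187760282221708618798 + 3736706370902461791 = 9203990535234624782893, q_15 = 49·5682830934387270165 + 113096711967081443 = 278571812496943319528 → 9203990535234624782893/278571812496943319528
APPEND 20: p_16 = 20·9203990535234624782893 + 187760282221708618798 = 184267570986914204276658, q_16 = 20·278571812496943319528 + 5682830934387270165 = 5577119080873253660725 → 184267570986914204276658/5577119080873253660725
APPEND 19: p_17 = 19·184267570986914204276658 + 9203990535234624782893 = 3510287839286604506039395, q_17 = 19·5577119080873253660725 + 278571812496943319528 = 106243834349088762873303 → 3510287839286604506039395/106243834349088762873303
APPEND 22: p_18 = 22·3510287839286604506039395 + 184267570986914204276658 = 77410600035292213337143348, q_18 = 22·106243834349088762873303 + 5577119080873253660725 = 2342941474760826036873391 → 77410600035292213337143348/2342941474760826036873391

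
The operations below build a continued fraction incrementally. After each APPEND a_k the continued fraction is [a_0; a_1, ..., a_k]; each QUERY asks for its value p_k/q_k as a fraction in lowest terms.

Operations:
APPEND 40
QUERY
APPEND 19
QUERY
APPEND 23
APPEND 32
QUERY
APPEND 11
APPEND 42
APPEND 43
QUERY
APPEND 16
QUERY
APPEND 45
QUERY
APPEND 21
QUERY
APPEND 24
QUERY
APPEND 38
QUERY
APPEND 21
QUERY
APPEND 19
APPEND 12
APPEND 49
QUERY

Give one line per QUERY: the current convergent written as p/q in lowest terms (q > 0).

40/1
761/19
562137/14035
11229469241/280368666
179932514093/4492415257
8108192603426/202439055231
170451977186039/4255712575108
4098955645068362/102339540857823
155930766489783795/3893158265172382
3278645051930528057/81858663109477845
36943813605161618015935/922384443568717510798

APPEND 40: p_0 = 40·1 + 0 = 40, q_0 = 40·0 + 1 = 1 → 40/1
APPEND 19: p_1 = 19·40 + 1 = 761, q_1 = 19·1 + 0 = 19 → 761/19
APPEND 23: p_2 = 23·761 + 40 = 17543, q_2 = 23·19 + 1 = 438 → 17543/438
APPEND 32: p_3 = 32·17543 + 761 = 562137, q_3 = 32·438 + 19 = 14035 → 562137/14035
APPEND 11: p_4 = 11·562137 + 17543 = 6201050, q_4 = 11·14035 + 438 = 154823 → 6201050/154823
APPEND 42: p_5 = 42·6201050 + 562137 = 261006237, q_5 = 42·154823 + 14035 = 6516601 → 261006237/6516601
APPEND 43: p_6 = 43·261006237 + 6201050 = 11229469241, q_6 = 43·6516601 + 154823 = 280368666 → 11229469241/280368666
APPEND 16: p_7 = 16·11229469241 + 261006237 = 179932514093, q_7 = 16·280368666 + 6516601 = 4492415257 → 179932514093/4492415257
APPEND 45: p_8 = 45·179932514093 + 11229469241 = 8108192603426, q_8 = 45·4492415257 + 280368666 = 202439055231 → 8108192603426/202439055231
APPEND 21: p_9 = 21·8108192603426 + 179932514093 = 170451977186039, q_9 = 21·202439055231 + 4492415257 = 4255712575108 → 170451977186039/4255712575108
APPEND 24: p_10 = 24·170451977186039 + 8108192603426 = 4098955645068362, q_10 = 24·4255712575108 + 202439055231 = 102339540857823 → 4098955645068362/102339540857823
APPEND 38: p_11 = 38·4098955645068362 + 170451977186039 = 155930766489783795, q_11 = 38·102339540857823 + 4255712575108 = 3893158265172382 → 155930766489783795/3893158265172382
APPEND 21: p_12 = 21·155930766489783795 + 4098955645068362 = 3278645051930528057, q_12 = 21·3893158265172382 + 102339540857823 = 81858663109477845 → 3278645051930528057/81858663109477845
APPEND 19: p_13 = 19·3278645051930528057 + 155930766489783795 = 62450186753169816878, q_13 = 19·81858663109477845 + 3893158265172382 = 1559207757345251437 → 62450186753169816878/1559207757345251437
APPEND 12: p_14 = 12·62450186753169816878 + 3278645051930528057 = 752680886089968330593, q_14 = 12·1559207757345251437 + 81858663109477845 = 18792351751252495089 → 752680886089968330593/18792351751252495089
APPEND 49: p_15 = 49·752680886089968330593 + 62450186753169816878 = 36943813605161618015935, q_15 = 49·18792351751252495089 + 1559207757345251437 = 922384443568717510798 → 36943813605161618015935/922384443568717510798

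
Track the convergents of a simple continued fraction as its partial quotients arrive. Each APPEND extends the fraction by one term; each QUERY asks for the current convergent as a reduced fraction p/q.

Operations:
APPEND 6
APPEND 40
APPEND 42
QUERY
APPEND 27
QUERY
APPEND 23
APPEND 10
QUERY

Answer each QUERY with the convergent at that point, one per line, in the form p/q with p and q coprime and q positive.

10128/1681
273697/45427
63325287/10510447

APPEND 6: p_0 = 6·1 + 0 = 6, q_0 = 6·0 + 1 = 1 → 6/1
APPEND 40: p_1 = 40·6 + 1 = 241, q_1 = 40·1 + 0 = 40 → 241/40
APPEND 42: p_2 = 42·241 + 6 = 10128, q_2 = 42·40 + 1 = 1681 → 10128/1681
APPEND 27: p_3 = 27·10128 + 241 = 273697, q_3 = 27·1681 + 40 = 45427 → 273697/45427
APPEND 23: p_4 = 23·273697 + 10128 = 6305159, q_4 = 23·45427 + 1681 = 1046502 → 6305159/1046502
APPEND 10: p_5 = 10·6305159 + 273697 = 63325287, q_5 = 10·1046502 + 45427 = 10510447 → 63325287/10510447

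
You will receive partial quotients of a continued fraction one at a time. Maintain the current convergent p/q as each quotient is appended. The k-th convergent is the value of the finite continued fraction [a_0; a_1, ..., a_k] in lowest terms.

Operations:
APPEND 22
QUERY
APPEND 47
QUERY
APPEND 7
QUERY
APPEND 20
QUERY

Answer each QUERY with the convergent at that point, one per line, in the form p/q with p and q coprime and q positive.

22/1
1035/47
7267/330
146375/6647

APPEND 22: p_0 = 22·1 + 0 = 22, q_0 = 22·0 + 1 = 1 → 22/1
APPEND 47: p_1 = 47·22 + 1 = 1035, q_1 = 47·1 + 0 = 47 → 1035/47
APPEND 7: p_2 = 7·1035 + 22 = 7267, q_2 = 7·47 + 1 = 330 → 7267/330
APPEND 20: p_3 = 20·7267 + 1035 = 146375, q_3 = 20·330 + 47 = 6647 → 146375/6647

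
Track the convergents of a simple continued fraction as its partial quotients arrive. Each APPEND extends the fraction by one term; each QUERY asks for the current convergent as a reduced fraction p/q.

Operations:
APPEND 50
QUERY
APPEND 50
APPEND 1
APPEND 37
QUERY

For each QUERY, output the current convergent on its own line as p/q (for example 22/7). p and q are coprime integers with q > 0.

APPEND 50: p_0 = 50·1 + 0 = 50, q_0 = 50·0 + 1 = 1 → 50/1
APPEND 50: p_1 = 50·50 + 1 = 2501, q_1 = 50·1 + 0 = 50 → 2501/50
APPEND 1: p_2 = 1·2501 + 50 = 2551, q_2 = 1·50 + 1 = 51 → 2551/51
APPEND 37: p_3 = 37·2551 + 2501 = 96888, q_3 = 37·51 + 50 = 1937 → 96888/1937

50/1
96888/1937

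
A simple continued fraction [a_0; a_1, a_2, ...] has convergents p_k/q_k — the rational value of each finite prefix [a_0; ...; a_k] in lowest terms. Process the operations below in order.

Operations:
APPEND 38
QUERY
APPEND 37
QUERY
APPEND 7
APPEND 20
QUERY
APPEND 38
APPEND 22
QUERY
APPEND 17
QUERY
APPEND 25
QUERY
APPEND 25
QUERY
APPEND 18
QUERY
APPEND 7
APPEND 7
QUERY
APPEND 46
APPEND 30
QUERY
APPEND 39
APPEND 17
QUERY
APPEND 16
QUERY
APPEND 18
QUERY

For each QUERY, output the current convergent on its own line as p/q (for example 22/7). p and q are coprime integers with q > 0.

APPEND 38: p_0 = 38·1 + 0 = 38, q_0 = 38·0 + 1 = 1 → 38/1
APPEND 37: p_1 = 37·38 + 1 = 1407, q_1 = 37·1 + 0 = 37 → 1407/37
APPEND 7: p_2 = 7·1407 + 38 = 9887, q_2 = 7·37 + 1 = 260 → 9887/260
APPEND 20: p_3 = 20·9887 + 1407 = 199147, q_3 = 20·260 + 37 = 5237 → 199147/5237
APPEND 38: p_4 = 38·199147 + 9887 = 7577473, q_4 = 38·5237 + 260 = 199266 → 7577473/199266
APPEND 22: p_5 = 22·7577473 + 199147 = 166903553, q_5 = 22·199266 + 5237 = 4389089 → 166903553/4389089
APPEND 17: p_6 = 17·166903553 + 7577473 = 2844937874, q_6 = 17·4389089 + 199266 = 74813779 → 2844937874/74813779
APPEND 25: p_7 = 25·2844937874 + 166903553 = 71290350403, q_7 = 25·74813779 + 4389089 = 1874733564 → 71290350403/1874733564
APPEND 25: p_8 = 25·71290350403 + 2844937874 = 1785103697949, q_8 = 25·1874733564 + 74813779 = 46943152879 → 1785103697949/46943152879
APPEND 18: p_9 = 18·1785103697949 + 71290350403 = 32203156913485, q_9 = 18·46943152879 + 1874733564 = 846851485386 → 32203156913485/846851485386
APPEND 7: p_10 = 7·32203156913485 + 1785103697949 = 227207202092344, q_10 = 7·846851485386 + 46943152879 = 5974903550581 → 227207202092344/5974903550581
APPEND 7: p_11 = 7·227207202092344 + 32203156913485 = 1622653571559893, q_11 = 7·5974903550581 + 846851485386 = 42671176339453 → 1622653571559893/42671176339453
APPEND 46: p_12 = 46·1622653571559893 + 227207202092344 = 74869271493847422, q_12 = 46·42671176339453 + 5974903550581 = 1968849015165419 → 74869271493847422/1968849015165419
APPEND 30: p_13 = 30·74869271493847422 + 1622653571559893 = 2247700798386982553, q_13 = 30·1968849015165419 + 42671176339453 = 59108141631302023 → 2247700798386982553/59108141631302023
APPEND 39: p_14 = 39·2247700798386982553 + 74869271493847422 = 87735200408586166989, q_14 = 39·59108141631302023 + 1968849015165419 = 2307186372635944316 → 87735200408586166989/2307186372635944316
APPEND 17: p_15 = 17·87735200408586166989 + 2247700798386982553 = 1493746107744351821366, q_15 = 17·2307186372635944316 + 59108141631302023 = 39281276476442355395 → 1493746107744351821366/39281276476442355395
APPEND 16: p_16 = 16·1493746107744351821366 + 87735200408586166989 = 23987672924318215308845, q_16 = 16·39281276476442355395 + 2307186372635944316 = 630807609995713630636 → 23987672924318215308845/630807609995713630636
APPEND 18: p_17 = 18·23987672924318215308845 + 1493746107744351821366 = 433271858745472227380576, q_17 = 18·630807609995713630636 + 39281276476442355395 = 11393818256399287706843 → 433271858745472227380576/11393818256399287706843

38/1
1407/37
199147/5237
166903553/4389089
2844937874/74813779
71290350403/1874733564
1785103697949/46943152879
32203156913485/846851485386
1622653571559893/42671176339453
2247700798386982553/59108141631302023
1493746107744351821366/39281276476442355395
23987672924318215308845/630807609995713630636
433271858745472227380576/11393818256399287706843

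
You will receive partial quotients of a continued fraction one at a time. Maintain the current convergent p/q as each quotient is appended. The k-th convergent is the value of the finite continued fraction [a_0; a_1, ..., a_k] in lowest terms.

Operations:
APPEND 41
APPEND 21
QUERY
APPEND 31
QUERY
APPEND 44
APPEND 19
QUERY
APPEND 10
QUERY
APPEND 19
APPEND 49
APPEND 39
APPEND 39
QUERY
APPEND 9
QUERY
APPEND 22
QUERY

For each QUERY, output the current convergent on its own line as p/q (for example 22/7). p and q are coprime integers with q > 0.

862/21
26763/652
22417009/546123
225348524/5489939
321497455904933/7832318535946
2901715214237913/70691563622303
64159232169139019/1563046718226612

APPEND 41: p_0 = 41·1 + 0 = 41, q_0 = 41·0 + 1 = 1 → 41/1
APPEND 21: p_1 = 21·41 + 1 = 862, q_1 = 21·1 + 0 = 21 → 862/21
APPEND 31: p_2 = 31·862 + 41 = 26763, q_2 = 31·21 + 1 = 652 → 26763/652
APPEND 44: p_3 = 44·26763 + 862 = 1178434, q_3 = 44·652 + 21 = 28709 → 1178434/28709
APPEND 19: p_4 = 19·1178434 + 26763 = 22417009, q_4 = 19·28709 + 652 = 546123 → 22417009/546123
APPEND 10: p_5 = 10·22417009 + 1178434 = 225348524, q_5 = 10·546123 + 28709 = 5489939 → 225348524/5489939
APPEND 19: p_6 = 19·225348524 + 22417009 = 4304038965, q_6 = 19·5489939 + 546123 = 104854964 → 4304038965/104854964
APPEND 49: p_7 = 49·4304038965 + 225348524 = 211123257809, q_7 = 49·104854964 + 5489939 = 5143383175 → 211123257809/5143383175
APPEND 39: p_8 = 39·211123257809 + 4304038965 = 8238111093516, q_8 = 39·5143383175 + 104854964 = 200696798789 → 8238111093516/200696798789
APPEND 39: p_9 = 39·8238111093516 + 211123257809 = 321497455904933, q_9 = 39·200696798789 + 5143383175 = 7832318535946 → 321497455904933/7832318535946
APPEND 9: p_10 = 9·321497455904933 + 8238111093516 = 2901715214237913, q_10 = 9·7832318535946 + 200696798789 = 70691563622303 → 2901715214237913/70691563622303
APPEND 22: p_11 = 22·2901715214237913 + 321497455904933 = 64159232169139019, q_11 = 22·70691563622303 + 7832318535946 = 1563046718226612 → 64159232169139019/1563046718226612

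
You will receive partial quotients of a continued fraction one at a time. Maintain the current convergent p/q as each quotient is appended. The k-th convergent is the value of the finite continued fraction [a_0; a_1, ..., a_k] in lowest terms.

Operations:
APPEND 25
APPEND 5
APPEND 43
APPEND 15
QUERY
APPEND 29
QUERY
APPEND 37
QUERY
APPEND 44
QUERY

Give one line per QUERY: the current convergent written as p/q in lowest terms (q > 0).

APPEND 25: p_0 = 25·1 + 0 = 25, q_0 = 25·0 + 1 = 1 → 25/1
APPEND 5: p_1 = 5·25 + 1 = 126, q_1 = 5·1 + 0 = 5 → 126/5
APPEND 43: p_2 = 43·126 + 25 = 5443, q_2 = 43·5 + 1 = 216 → 5443/216
APPEND 15: p_3 = 15·5443 + 126 = 81771, q_3 = 15·216 + 5 = 3245 → 81771/3245
APPEND 29: p_4 = 29·81771 + 5443 = 2376802, q_4 = 29·3245 + 216 = 94321 → 2376802/94321
APPEND 37: p_5 = 37·2376802 + 81771 = 88023445, q_5 = 37·94321 + 3245 = 3493122 → 88023445/3493122
APPEND 44: p_6 = 44·88023445 + 2376802 = 3875408382, q_6 = 44·3493122 + 94321 = 153791689 → 3875408382/153791689

81771/3245
2376802/94321
88023445/3493122
3875408382/153791689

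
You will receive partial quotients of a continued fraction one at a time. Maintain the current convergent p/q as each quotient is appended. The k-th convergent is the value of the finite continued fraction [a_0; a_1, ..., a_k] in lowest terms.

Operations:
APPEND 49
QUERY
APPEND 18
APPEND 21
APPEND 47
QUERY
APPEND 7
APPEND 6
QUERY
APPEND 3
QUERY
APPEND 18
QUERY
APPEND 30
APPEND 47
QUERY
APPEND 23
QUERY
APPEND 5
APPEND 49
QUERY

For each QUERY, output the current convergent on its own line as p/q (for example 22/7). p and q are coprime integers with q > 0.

49/1
874707/17831
37723953/769007
119313400/2432217
2185365153/44548913
3089157960683/62972830442
71116313363699/1449713999773
17645981827543421/359715312635816

APPEND 49: p_0 = 49·1 + 0 = 49, q_0 = 49·0 + 1 = 1 → 49/1
APPEND 18: p_1 = 18·49 + 1 = 883, q_1 = 18·1 + 0 = 18 → 883/18
APPEND 21: p_2 = 21·883 + 49 = 18592, q_2 = 21·18 + 1 = 379 → 18592/379
APPEND 47: p_3 = 47·18592 + 883 = 874707, q_3 = 47·379 + 18 = 17831 → 874707/17831
APPEND 7: p_4 = 7·874707 + 18592 = 6141541, q_4 = 7·17831 + 379 = 125196 → 6141541/125196
APPEND 6: p_5 = 6·6141541 + 874707 = 37723953, q_5 = 6·125196 + 17831 = 769007 → 37723953/769007
APPEND 3: p_6 = 3·37723953 + 6141541 = 119313400, q_6 = 3·769007 + 125196 = 2432217 → 119313400/2432217
APPEND 18: p_7 = 18·119313400 + 37723953 = 2185365153, q_7 = 18·2432217 + 769007 = 44548913 → 2185365153/44548913
APPEND 30: p_8 = 30·2185365153 + 119313400 = 65680267990, q_8 = 30·44548913 + 2432217 = 1338899607 → 65680267990/1338899607
APPEND 47: p_9 = 47·65680267990 + 2185365153 = 3089157960683, q_9 = 47·1338899607 + 44548913 = 62972830442 → 3089157960683/62972830442
APPEND 23: p_10 = 23·3089157960683 + 65680267990 = 71116313363699, q_10 = 23·62972830442 + 1338899607 = 1449713999773 → 71116313363699/1449713999773
APPEND 5: p_11 = 5·71116313363699 + 3089157960683 = 358670724779178, q_11 = 5·1449713999773 + 62972830442 = 7311542829307 → 358670724779178/7311542829307
APPEND 49: p_12 = 49·358670724779178 + 71116313363699 = 17645981827543421, q_12 = 49·7311542829307 + 1449713999773 = 359715312635816 → 17645981827543421/359715312635816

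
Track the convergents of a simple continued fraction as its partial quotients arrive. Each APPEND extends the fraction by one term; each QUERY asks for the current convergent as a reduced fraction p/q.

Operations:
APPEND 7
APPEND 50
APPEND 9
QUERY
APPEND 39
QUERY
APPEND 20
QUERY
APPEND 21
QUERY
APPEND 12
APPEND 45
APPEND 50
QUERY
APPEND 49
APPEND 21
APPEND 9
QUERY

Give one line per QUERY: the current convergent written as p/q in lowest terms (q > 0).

APPEND 7: p_0 = 7·1 + 0 = 7, q_0 = 7·0 + 1 = 1 → 7/1
APPEND 50: p_1 = 50·7 + 1 = 351, q_1 = 50·1 + 0 = 50 → 351/50
APPEND 9: p_2 = 9·351 + 7 = 3166, q_2 = 9·50 + 1 = 451 → 3166/451
APPEND 39: p_3 = 39·3166 + 351 = 123825, q_3 = 39·451 + 50 = 17639 → 123825/17639
APPEND 20: p_4 = 20·123825 + 3166 = 2479666, q_4 = 20·17639 + 451 = 353231 → 2479666/353231
APPEND 21: p_5 = 21·2479666 + 123825 = 52196811, q_5 = 21·353231 + 17639 = 7435490 → 52196811/7435490
APPEND 12: p_6 = 12·52196811 + 2479666 = 628841398, q_6 = 12·7435490 + 353231 = 89579111 → 628841398/89579111
APPEND 45: p_7 = 45·628841398 + 52196811 = 28350059721, q_7 = 45·89579111 + 7435490 = 4038495485 → 28350059721/4038495485
APPEND 50: p_8 = 50·28350059721 + 628841398 = 1418131827448, q_8 = 50·4038495485 + 89579111 = 202014353361 → 1418131827448/202014353361
APPEND 49: p_9 = 49·1418131827448 + 28350059721 = 69516809604673, q_9 = 49·202014353361 + 4038495485 = 9902741810174 → 69516809604673/9902741810174
APPEND 21: p_10 = 21·69516809604673 + 1418131827448 = 1461271133525581, q_10 = 21·9902741810174 + 202014353361 = 208159592367015 → 1461271133525581/208159592367015
APPEND 9: p_11 = 9·1461271133525581 + 69516809604673 = 13220957011334902, q_11 = 9·208159592367015 + 9902741810174 = 1883339073113309 → 13220957011334902/1883339073113309

3166/451
123825/17639
2479666/353231
52196811/7435490
1418131827448/202014353361
13220957011334902/1883339073113309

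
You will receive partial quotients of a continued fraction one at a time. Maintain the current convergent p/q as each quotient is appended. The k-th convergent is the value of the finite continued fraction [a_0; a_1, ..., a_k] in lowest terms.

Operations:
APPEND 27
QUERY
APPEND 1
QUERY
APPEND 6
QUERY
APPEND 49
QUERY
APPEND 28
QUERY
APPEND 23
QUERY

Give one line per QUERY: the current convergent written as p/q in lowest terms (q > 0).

27/1
28/1
195/7
9583/344
268519/9639
6185520/222041

APPEND 27: p_0 = 27·1 + 0 = 27, q_0 = 27·0 + 1 = 1 → 27/1
APPEND 1: p_1 = 1·27 + 1 = 28, q_1 = 1·1 + 0 = 1 → 28/1
APPEND 6: p_2 = 6·28 + 27 = 195, q_2 = 6·1 + 1 = 7 → 195/7
APPEND 49: p_3 = 49·195 + 28 = 9583, q_3 = 49·7 + 1 = 344 → 9583/344
APPEND 28: p_4 = 28·9583 + 195 = 268519, q_4 = 28·344 + 7 = 9639 → 268519/9639
APPEND 23: p_5 = 23·268519 + 9583 = 6185520, q_5 = 23·9639 + 344 = 222041 → 6185520/222041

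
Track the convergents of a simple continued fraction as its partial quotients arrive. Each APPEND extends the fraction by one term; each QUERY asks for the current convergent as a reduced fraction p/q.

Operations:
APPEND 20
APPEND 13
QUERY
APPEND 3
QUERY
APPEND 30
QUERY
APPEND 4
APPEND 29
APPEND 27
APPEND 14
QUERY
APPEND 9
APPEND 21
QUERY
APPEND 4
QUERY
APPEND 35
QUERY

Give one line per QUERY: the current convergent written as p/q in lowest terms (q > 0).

APPEND 20: p_0 = 20·1 + 0 = 20, q_0 = 20·0 + 1 = 1 → 20/1
APPEND 13: p_1 = 13·20 + 1 = 261, q_1 = 13·1 + 0 = 13 → 261/13
APPEND 3: p_2 = 3·261 + 20 = 803, q_2 = 3·13 + 1 = 40 → 803/40
APPEND 30: p_3 = 30·803 + 261 = 24351, q_3 = 30·40 + 13 = 1213 → 24351/1213
APPEND 4: p_4 = 4·24351 + 803 = 98207, q_4 = 4·1213 + 40 = 4892 → 98207/4892
APPEND 29: p_5 = 29·98207 + 24351 = 2872354, q_5 = 29·4892 + 1213 = 143081 → 2872354/143081
APPEND 27: p_6 = 27·2872354 + 98207 = 77651765, q_6 = 27·143081 + 4892 = 3868079 → 77651765/3868079
APPEND 14: p_7 = 14·77651765 + 2872354 = 1089997064, q_7 = 14·3868079 + 143081 = 54296187 → 1089997064/54296187
APPEND 9: p_8 = 9·1089997064 + 77651765 = 9887625341, q_8 = 9·54296187 + 3868079 = 492533762 → 9887625341/492533762
APPEND 21: p_9 = 21·9887625341 + 1089997064 = 208730129225, q_9 = 21·492533762 + 54296187 = 10397505189 → 208730129225/10397505189
APPEND 4: p_10 = 4·208730129225 + 9887625341 = 844808142241, q_10 = 4·10397505189 + 492533762 = 42082554518 → 844808142241/42082554518
APPEND 35: p_11 = 35·844808142241 + 208730129225 = 29777015107660, q_11 = 35·42082554518 + 10397505189 = 1483286913319 → 29777015107660/1483286913319

261/13
803/40
24351/1213
1089997064/54296187
208730129225/10397505189
844808142241/42082554518
29777015107660/1483286913319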